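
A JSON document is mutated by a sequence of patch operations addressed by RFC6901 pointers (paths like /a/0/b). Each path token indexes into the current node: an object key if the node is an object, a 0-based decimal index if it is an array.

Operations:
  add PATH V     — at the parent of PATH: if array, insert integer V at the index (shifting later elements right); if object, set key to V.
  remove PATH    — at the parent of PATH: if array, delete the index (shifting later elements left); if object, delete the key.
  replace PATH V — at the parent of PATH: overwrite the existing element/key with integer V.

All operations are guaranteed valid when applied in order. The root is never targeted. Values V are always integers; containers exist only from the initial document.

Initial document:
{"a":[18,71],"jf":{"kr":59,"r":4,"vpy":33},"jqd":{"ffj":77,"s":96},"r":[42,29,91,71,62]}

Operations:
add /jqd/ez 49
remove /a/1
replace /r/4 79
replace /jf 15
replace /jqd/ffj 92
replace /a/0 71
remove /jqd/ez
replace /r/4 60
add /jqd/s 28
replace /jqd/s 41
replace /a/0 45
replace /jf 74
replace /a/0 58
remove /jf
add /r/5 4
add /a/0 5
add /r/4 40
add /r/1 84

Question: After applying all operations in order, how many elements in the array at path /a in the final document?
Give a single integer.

Answer: 2

Derivation:
After op 1 (add /jqd/ez 49): {"a":[18,71],"jf":{"kr":59,"r":4,"vpy":33},"jqd":{"ez":49,"ffj":77,"s":96},"r":[42,29,91,71,62]}
After op 2 (remove /a/1): {"a":[18],"jf":{"kr":59,"r":4,"vpy":33},"jqd":{"ez":49,"ffj":77,"s":96},"r":[42,29,91,71,62]}
After op 3 (replace /r/4 79): {"a":[18],"jf":{"kr":59,"r":4,"vpy":33},"jqd":{"ez":49,"ffj":77,"s":96},"r":[42,29,91,71,79]}
After op 4 (replace /jf 15): {"a":[18],"jf":15,"jqd":{"ez":49,"ffj":77,"s":96},"r":[42,29,91,71,79]}
After op 5 (replace /jqd/ffj 92): {"a":[18],"jf":15,"jqd":{"ez":49,"ffj":92,"s":96},"r":[42,29,91,71,79]}
After op 6 (replace /a/0 71): {"a":[71],"jf":15,"jqd":{"ez":49,"ffj":92,"s":96},"r":[42,29,91,71,79]}
After op 7 (remove /jqd/ez): {"a":[71],"jf":15,"jqd":{"ffj":92,"s":96},"r":[42,29,91,71,79]}
After op 8 (replace /r/4 60): {"a":[71],"jf":15,"jqd":{"ffj":92,"s":96},"r":[42,29,91,71,60]}
After op 9 (add /jqd/s 28): {"a":[71],"jf":15,"jqd":{"ffj":92,"s":28},"r":[42,29,91,71,60]}
After op 10 (replace /jqd/s 41): {"a":[71],"jf":15,"jqd":{"ffj":92,"s":41},"r":[42,29,91,71,60]}
After op 11 (replace /a/0 45): {"a":[45],"jf":15,"jqd":{"ffj":92,"s":41},"r":[42,29,91,71,60]}
After op 12 (replace /jf 74): {"a":[45],"jf":74,"jqd":{"ffj":92,"s":41},"r":[42,29,91,71,60]}
After op 13 (replace /a/0 58): {"a":[58],"jf":74,"jqd":{"ffj":92,"s":41},"r":[42,29,91,71,60]}
After op 14 (remove /jf): {"a":[58],"jqd":{"ffj":92,"s":41},"r":[42,29,91,71,60]}
After op 15 (add /r/5 4): {"a":[58],"jqd":{"ffj":92,"s":41},"r":[42,29,91,71,60,4]}
After op 16 (add /a/0 5): {"a":[5,58],"jqd":{"ffj":92,"s":41},"r":[42,29,91,71,60,4]}
After op 17 (add /r/4 40): {"a":[5,58],"jqd":{"ffj":92,"s":41},"r":[42,29,91,71,40,60,4]}
After op 18 (add /r/1 84): {"a":[5,58],"jqd":{"ffj":92,"s":41},"r":[42,84,29,91,71,40,60,4]}
Size at path /a: 2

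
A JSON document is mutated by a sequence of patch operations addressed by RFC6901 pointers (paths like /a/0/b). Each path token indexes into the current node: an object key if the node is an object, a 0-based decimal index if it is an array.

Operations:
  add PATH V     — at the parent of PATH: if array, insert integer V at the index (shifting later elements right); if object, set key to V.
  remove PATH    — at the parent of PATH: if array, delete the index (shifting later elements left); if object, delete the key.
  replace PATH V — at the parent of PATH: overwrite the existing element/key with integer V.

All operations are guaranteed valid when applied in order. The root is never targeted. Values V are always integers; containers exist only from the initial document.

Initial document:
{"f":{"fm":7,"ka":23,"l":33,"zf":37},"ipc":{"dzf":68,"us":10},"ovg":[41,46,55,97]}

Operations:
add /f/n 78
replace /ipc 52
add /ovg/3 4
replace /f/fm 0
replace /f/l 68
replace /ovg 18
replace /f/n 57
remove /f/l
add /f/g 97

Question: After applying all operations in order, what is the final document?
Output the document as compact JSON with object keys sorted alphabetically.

After op 1 (add /f/n 78): {"f":{"fm":7,"ka":23,"l":33,"n":78,"zf":37},"ipc":{"dzf":68,"us":10},"ovg":[41,46,55,97]}
After op 2 (replace /ipc 52): {"f":{"fm":7,"ka":23,"l":33,"n":78,"zf":37},"ipc":52,"ovg":[41,46,55,97]}
After op 3 (add /ovg/3 4): {"f":{"fm":7,"ka":23,"l":33,"n":78,"zf":37},"ipc":52,"ovg":[41,46,55,4,97]}
After op 4 (replace /f/fm 0): {"f":{"fm":0,"ka":23,"l":33,"n":78,"zf":37},"ipc":52,"ovg":[41,46,55,4,97]}
After op 5 (replace /f/l 68): {"f":{"fm":0,"ka":23,"l":68,"n":78,"zf":37},"ipc":52,"ovg":[41,46,55,4,97]}
After op 6 (replace /ovg 18): {"f":{"fm":0,"ka":23,"l":68,"n":78,"zf":37},"ipc":52,"ovg":18}
After op 7 (replace /f/n 57): {"f":{"fm":0,"ka":23,"l":68,"n":57,"zf":37},"ipc":52,"ovg":18}
After op 8 (remove /f/l): {"f":{"fm":0,"ka":23,"n":57,"zf":37},"ipc":52,"ovg":18}
After op 9 (add /f/g 97): {"f":{"fm":0,"g":97,"ka":23,"n":57,"zf":37},"ipc":52,"ovg":18}

Answer: {"f":{"fm":0,"g":97,"ka":23,"n":57,"zf":37},"ipc":52,"ovg":18}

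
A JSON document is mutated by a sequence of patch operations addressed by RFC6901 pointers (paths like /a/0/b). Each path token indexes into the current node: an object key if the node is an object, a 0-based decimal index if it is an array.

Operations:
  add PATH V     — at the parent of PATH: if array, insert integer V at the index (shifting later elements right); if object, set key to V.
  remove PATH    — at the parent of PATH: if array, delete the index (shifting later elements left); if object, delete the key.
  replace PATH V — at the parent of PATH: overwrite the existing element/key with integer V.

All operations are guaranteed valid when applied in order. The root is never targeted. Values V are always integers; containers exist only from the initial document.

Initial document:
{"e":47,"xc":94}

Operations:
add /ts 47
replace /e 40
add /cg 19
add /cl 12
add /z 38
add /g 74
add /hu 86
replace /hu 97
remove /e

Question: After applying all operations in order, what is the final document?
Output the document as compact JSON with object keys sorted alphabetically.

Answer: {"cg":19,"cl":12,"g":74,"hu":97,"ts":47,"xc":94,"z":38}

Derivation:
After op 1 (add /ts 47): {"e":47,"ts":47,"xc":94}
After op 2 (replace /e 40): {"e":40,"ts":47,"xc":94}
After op 3 (add /cg 19): {"cg":19,"e":40,"ts":47,"xc":94}
After op 4 (add /cl 12): {"cg":19,"cl":12,"e":40,"ts":47,"xc":94}
After op 5 (add /z 38): {"cg":19,"cl":12,"e":40,"ts":47,"xc":94,"z":38}
After op 6 (add /g 74): {"cg":19,"cl":12,"e":40,"g":74,"ts":47,"xc":94,"z":38}
After op 7 (add /hu 86): {"cg":19,"cl":12,"e":40,"g":74,"hu":86,"ts":47,"xc":94,"z":38}
After op 8 (replace /hu 97): {"cg":19,"cl":12,"e":40,"g":74,"hu":97,"ts":47,"xc":94,"z":38}
After op 9 (remove /e): {"cg":19,"cl":12,"g":74,"hu":97,"ts":47,"xc":94,"z":38}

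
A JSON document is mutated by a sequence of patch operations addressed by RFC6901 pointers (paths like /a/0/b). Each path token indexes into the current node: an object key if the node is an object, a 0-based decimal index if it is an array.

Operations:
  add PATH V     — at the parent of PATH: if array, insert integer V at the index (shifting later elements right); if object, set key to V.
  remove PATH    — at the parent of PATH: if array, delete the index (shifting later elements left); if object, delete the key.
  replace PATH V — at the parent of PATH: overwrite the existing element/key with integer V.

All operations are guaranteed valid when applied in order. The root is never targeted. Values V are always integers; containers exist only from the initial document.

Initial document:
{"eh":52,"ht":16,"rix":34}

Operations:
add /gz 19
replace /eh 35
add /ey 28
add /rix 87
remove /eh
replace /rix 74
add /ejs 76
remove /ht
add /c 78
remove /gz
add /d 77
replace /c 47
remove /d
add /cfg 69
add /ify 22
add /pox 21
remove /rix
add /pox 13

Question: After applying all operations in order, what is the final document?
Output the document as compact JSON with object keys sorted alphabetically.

After op 1 (add /gz 19): {"eh":52,"gz":19,"ht":16,"rix":34}
After op 2 (replace /eh 35): {"eh":35,"gz":19,"ht":16,"rix":34}
After op 3 (add /ey 28): {"eh":35,"ey":28,"gz":19,"ht":16,"rix":34}
After op 4 (add /rix 87): {"eh":35,"ey":28,"gz":19,"ht":16,"rix":87}
After op 5 (remove /eh): {"ey":28,"gz":19,"ht":16,"rix":87}
After op 6 (replace /rix 74): {"ey":28,"gz":19,"ht":16,"rix":74}
After op 7 (add /ejs 76): {"ejs":76,"ey":28,"gz":19,"ht":16,"rix":74}
After op 8 (remove /ht): {"ejs":76,"ey":28,"gz":19,"rix":74}
After op 9 (add /c 78): {"c":78,"ejs":76,"ey":28,"gz":19,"rix":74}
After op 10 (remove /gz): {"c":78,"ejs":76,"ey":28,"rix":74}
After op 11 (add /d 77): {"c":78,"d":77,"ejs":76,"ey":28,"rix":74}
After op 12 (replace /c 47): {"c":47,"d":77,"ejs":76,"ey":28,"rix":74}
After op 13 (remove /d): {"c":47,"ejs":76,"ey":28,"rix":74}
After op 14 (add /cfg 69): {"c":47,"cfg":69,"ejs":76,"ey":28,"rix":74}
After op 15 (add /ify 22): {"c":47,"cfg":69,"ejs":76,"ey":28,"ify":22,"rix":74}
After op 16 (add /pox 21): {"c":47,"cfg":69,"ejs":76,"ey":28,"ify":22,"pox":21,"rix":74}
After op 17 (remove /rix): {"c":47,"cfg":69,"ejs":76,"ey":28,"ify":22,"pox":21}
After op 18 (add /pox 13): {"c":47,"cfg":69,"ejs":76,"ey":28,"ify":22,"pox":13}

Answer: {"c":47,"cfg":69,"ejs":76,"ey":28,"ify":22,"pox":13}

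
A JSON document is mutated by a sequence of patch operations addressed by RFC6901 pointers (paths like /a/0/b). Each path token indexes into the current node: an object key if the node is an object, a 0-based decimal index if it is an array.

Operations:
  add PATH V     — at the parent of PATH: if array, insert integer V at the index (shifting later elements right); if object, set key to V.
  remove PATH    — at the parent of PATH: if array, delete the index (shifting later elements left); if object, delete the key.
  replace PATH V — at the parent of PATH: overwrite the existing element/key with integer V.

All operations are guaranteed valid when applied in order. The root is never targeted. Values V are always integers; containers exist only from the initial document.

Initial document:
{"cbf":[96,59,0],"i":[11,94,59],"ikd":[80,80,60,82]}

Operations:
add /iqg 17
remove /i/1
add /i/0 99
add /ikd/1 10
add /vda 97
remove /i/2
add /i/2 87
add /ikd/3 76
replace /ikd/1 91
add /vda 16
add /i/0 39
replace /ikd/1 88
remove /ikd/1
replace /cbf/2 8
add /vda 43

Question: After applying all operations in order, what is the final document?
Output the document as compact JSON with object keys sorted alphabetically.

Answer: {"cbf":[96,59,8],"i":[39,99,11,87],"ikd":[80,80,76,60,82],"iqg":17,"vda":43}

Derivation:
After op 1 (add /iqg 17): {"cbf":[96,59,0],"i":[11,94,59],"ikd":[80,80,60,82],"iqg":17}
After op 2 (remove /i/1): {"cbf":[96,59,0],"i":[11,59],"ikd":[80,80,60,82],"iqg":17}
After op 3 (add /i/0 99): {"cbf":[96,59,0],"i":[99,11,59],"ikd":[80,80,60,82],"iqg":17}
After op 4 (add /ikd/1 10): {"cbf":[96,59,0],"i":[99,11,59],"ikd":[80,10,80,60,82],"iqg":17}
After op 5 (add /vda 97): {"cbf":[96,59,0],"i":[99,11,59],"ikd":[80,10,80,60,82],"iqg":17,"vda":97}
After op 6 (remove /i/2): {"cbf":[96,59,0],"i":[99,11],"ikd":[80,10,80,60,82],"iqg":17,"vda":97}
After op 7 (add /i/2 87): {"cbf":[96,59,0],"i":[99,11,87],"ikd":[80,10,80,60,82],"iqg":17,"vda":97}
After op 8 (add /ikd/3 76): {"cbf":[96,59,0],"i":[99,11,87],"ikd":[80,10,80,76,60,82],"iqg":17,"vda":97}
After op 9 (replace /ikd/1 91): {"cbf":[96,59,0],"i":[99,11,87],"ikd":[80,91,80,76,60,82],"iqg":17,"vda":97}
After op 10 (add /vda 16): {"cbf":[96,59,0],"i":[99,11,87],"ikd":[80,91,80,76,60,82],"iqg":17,"vda":16}
After op 11 (add /i/0 39): {"cbf":[96,59,0],"i":[39,99,11,87],"ikd":[80,91,80,76,60,82],"iqg":17,"vda":16}
After op 12 (replace /ikd/1 88): {"cbf":[96,59,0],"i":[39,99,11,87],"ikd":[80,88,80,76,60,82],"iqg":17,"vda":16}
After op 13 (remove /ikd/1): {"cbf":[96,59,0],"i":[39,99,11,87],"ikd":[80,80,76,60,82],"iqg":17,"vda":16}
After op 14 (replace /cbf/2 8): {"cbf":[96,59,8],"i":[39,99,11,87],"ikd":[80,80,76,60,82],"iqg":17,"vda":16}
After op 15 (add /vda 43): {"cbf":[96,59,8],"i":[39,99,11,87],"ikd":[80,80,76,60,82],"iqg":17,"vda":43}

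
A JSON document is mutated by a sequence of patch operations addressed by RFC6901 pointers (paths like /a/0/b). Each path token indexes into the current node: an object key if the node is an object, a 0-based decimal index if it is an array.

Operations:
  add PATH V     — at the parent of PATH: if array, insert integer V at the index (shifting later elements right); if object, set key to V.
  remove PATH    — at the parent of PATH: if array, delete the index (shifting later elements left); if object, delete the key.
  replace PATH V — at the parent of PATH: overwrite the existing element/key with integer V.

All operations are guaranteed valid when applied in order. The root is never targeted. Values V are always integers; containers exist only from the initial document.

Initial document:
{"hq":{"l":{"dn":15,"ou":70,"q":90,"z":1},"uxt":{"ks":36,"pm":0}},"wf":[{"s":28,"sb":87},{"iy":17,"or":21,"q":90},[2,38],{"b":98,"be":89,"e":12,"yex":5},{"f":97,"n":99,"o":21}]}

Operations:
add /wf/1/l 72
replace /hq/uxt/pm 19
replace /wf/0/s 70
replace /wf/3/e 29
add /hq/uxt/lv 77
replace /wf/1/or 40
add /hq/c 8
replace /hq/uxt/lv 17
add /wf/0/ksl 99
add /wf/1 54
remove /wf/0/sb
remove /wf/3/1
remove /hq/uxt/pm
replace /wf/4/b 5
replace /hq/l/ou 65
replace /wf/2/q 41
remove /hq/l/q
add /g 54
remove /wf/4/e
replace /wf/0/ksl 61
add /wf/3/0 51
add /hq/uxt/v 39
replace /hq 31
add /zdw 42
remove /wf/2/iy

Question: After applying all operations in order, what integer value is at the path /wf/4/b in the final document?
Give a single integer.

After op 1 (add /wf/1/l 72): {"hq":{"l":{"dn":15,"ou":70,"q":90,"z":1},"uxt":{"ks":36,"pm":0}},"wf":[{"s":28,"sb":87},{"iy":17,"l":72,"or":21,"q":90},[2,38],{"b":98,"be":89,"e":12,"yex":5},{"f":97,"n":99,"o":21}]}
After op 2 (replace /hq/uxt/pm 19): {"hq":{"l":{"dn":15,"ou":70,"q":90,"z":1},"uxt":{"ks":36,"pm":19}},"wf":[{"s":28,"sb":87},{"iy":17,"l":72,"or":21,"q":90},[2,38],{"b":98,"be":89,"e":12,"yex":5},{"f":97,"n":99,"o":21}]}
After op 3 (replace /wf/0/s 70): {"hq":{"l":{"dn":15,"ou":70,"q":90,"z":1},"uxt":{"ks":36,"pm":19}},"wf":[{"s":70,"sb":87},{"iy":17,"l":72,"or":21,"q":90},[2,38],{"b":98,"be":89,"e":12,"yex":5},{"f":97,"n":99,"o":21}]}
After op 4 (replace /wf/3/e 29): {"hq":{"l":{"dn":15,"ou":70,"q":90,"z":1},"uxt":{"ks":36,"pm":19}},"wf":[{"s":70,"sb":87},{"iy":17,"l":72,"or":21,"q":90},[2,38],{"b":98,"be":89,"e":29,"yex":5},{"f":97,"n":99,"o":21}]}
After op 5 (add /hq/uxt/lv 77): {"hq":{"l":{"dn":15,"ou":70,"q":90,"z":1},"uxt":{"ks":36,"lv":77,"pm":19}},"wf":[{"s":70,"sb":87},{"iy":17,"l":72,"or":21,"q":90},[2,38],{"b":98,"be":89,"e":29,"yex":5},{"f":97,"n":99,"o":21}]}
After op 6 (replace /wf/1/or 40): {"hq":{"l":{"dn":15,"ou":70,"q":90,"z":1},"uxt":{"ks":36,"lv":77,"pm":19}},"wf":[{"s":70,"sb":87},{"iy":17,"l":72,"or":40,"q":90},[2,38],{"b":98,"be":89,"e":29,"yex":5},{"f":97,"n":99,"o":21}]}
After op 7 (add /hq/c 8): {"hq":{"c":8,"l":{"dn":15,"ou":70,"q":90,"z":1},"uxt":{"ks":36,"lv":77,"pm":19}},"wf":[{"s":70,"sb":87},{"iy":17,"l":72,"or":40,"q":90},[2,38],{"b":98,"be":89,"e":29,"yex":5},{"f":97,"n":99,"o":21}]}
After op 8 (replace /hq/uxt/lv 17): {"hq":{"c":8,"l":{"dn":15,"ou":70,"q":90,"z":1},"uxt":{"ks":36,"lv":17,"pm":19}},"wf":[{"s":70,"sb":87},{"iy":17,"l":72,"or":40,"q":90},[2,38],{"b":98,"be":89,"e":29,"yex":5},{"f":97,"n":99,"o":21}]}
After op 9 (add /wf/0/ksl 99): {"hq":{"c":8,"l":{"dn":15,"ou":70,"q":90,"z":1},"uxt":{"ks":36,"lv":17,"pm":19}},"wf":[{"ksl":99,"s":70,"sb":87},{"iy":17,"l":72,"or":40,"q":90},[2,38],{"b":98,"be":89,"e":29,"yex":5},{"f":97,"n":99,"o":21}]}
After op 10 (add /wf/1 54): {"hq":{"c":8,"l":{"dn":15,"ou":70,"q":90,"z":1},"uxt":{"ks":36,"lv":17,"pm":19}},"wf":[{"ksl":99,"s":70,"sb":87},54,{"iy":17,"l":72,"or":40,"q":90},[2,38],{"b":98,"be":89,"e":29,"yex":5},{"f":97,"n":99,"o":21}]}
After op 11 (remove /wf/0/sb): {"hq":{"c":8,"l":{"dn":15,"ou":70,"q":90,"z":1},"uxt":{"ks":36,"lv":17,"pm":19}},"wf":[{"ksl":99,"s":70},54,{"iy":17,"l":72,"or":40,"q":90},[2,38],{"b":98,"be":89,"e":29,"yex":5},{"f":97,"n":99,"o":21}]}
After op 12 (remove /wf/3/1): {"hq":{"c":8,"l":{"dn":15,"ou":70,"q":90,"z":1},"uxt":{"ks":36,"lv":17,"pm":19}},"wf":[{"ksl":99,"s":70},54,{"iy":17,"l":72,"or":40,"q":90},[2],{"b":98,"be":89,"e":29,"yex":5},{"f":97,"n":99,"o":21}]}
After op 13 (remove /hq/uxt/pm): {"hq":{"c":8,"l":{"dn":15,"ou":70,"q":90,"z":1},"uxt":{"ks":36,"lv":17}},"wf":[{"ksl":99,"s":70},54,{"iy":17,"l":72,"or":40,"q":90},[2],{"b":98,"be":89,"e":29,"yex":5},{"f":97,"n":99,"o":21}]}
After op 14 (replace /wf/4/b 5): {"hq":{"c":8,"l":{"dn":15,"ou":70,"q":90,"z":1},"uxt":{"ks":36,"lv":17}},"wf":[{"ksl":99,"s":70},54,{"iy":17,"l":72,"or":40,"q":90},[2],{"b":5,"be":89,"e":29,"yex":5},{"f":97,"n":99,"o":21}]}
After op 15 (replace /hq/l/ou 65): {"hq":{"c":8,"l":{"dn":15,"ou":65,"q":90,"z":1},"uxt":{"ks":36,"lv":17}},"wf":[{"ksl":99,"s":70},54,{"iy":17,"l":72,"or":40,"q":90},[2],{"b":5,"be":89,"e":29,"yex":5},{"f":97,"n":99,"o":21}]}
After op 16 (replace /wf/2/q 41): {"hq":{"c":8,"l":{"dn":15,"ou":65,"q":90,"z":1},"uxt":{"ks":36,"lv":17}},"wf":[{"ksl":99,"s":70},54,{"iy":17,"l":72,"or":40,"q":41},[2],{"b":5,"be":89,"e":29,"yex":5},{"f":97,"n":99,"o":21}]}
After op 17 (remove /hq/l/q): {"hq":{"c":8,"l":{"dn":15,"ou":65,"z":1},"uxt":{"ks":36,"lv":17}},"wf":[{"ksl":99,"s":70},54,{"iy":17,"l":72,"or":40,"q":41},[2],{"b":5,"be":89,"e":29,"yex":5},{"f":97,"n":99,"o":21}]}
After op 18 (add /g 54): {"g":54,"hq":{"c":8,"l":{"dn":15,"ou":65,"z":1},"uxt":{"ks":36,"lv":17}},"wf":[{"ksl":99,"s":70},54,{"iy":17,"l":72,"or":40,"q":41},[2],{"b":5,"be":89,"e":29,"yex":5},{"f":97,"n":99,"o":21}]}
After op 19 (remove /wf/4/e): {"g":54,"hq":{"c":8,"l":{"dn":15,"ou":65,"z":1},"uxt":{"ks":36,"lv":17}},"wf":[{"ksl":99,"s":70},54,{"iy":17,"l":72,"or":40,"q":41},[2],{"b":5,"be":89,"yex":5},{"f":97,"n":99,"o":21}]}
After op 20 (replace /wf/0/ksl 61): {"g":54,"hq":{"c":8,"l":{"dn":15,"ou":65,"z":1},"uxt":{"ks":36,"lv":17}},"wf":[{"ksl":61,"s":70},54,{"iy":17,"l":72,"or":40,"q":41},[2],{"b":5,"be":89,"yex":5},{"f":97,"n":99,"o":21}]}
After op 21 (add /wf/3/0 51): {"g":54,"hq":{"c":8,"l":{"dn":15,"ou":65,"z":1},"uxt":{"ks":36,"lv":17}},"wf":[{"ksl":61,"s":70},54,{"iy":17,"l":72,"or":40,"q":41},[51,2],{"b":5,"be":89,"yex":5},{"f":97,"n":99,"o":21}]}
After op 22 (add /hq/uxt/v 39): {"g":54,"hq":{"c":8,"l":{"dn":15,"ou":65,"z":1},"uxt":{"ks":36,"lv":17,"v":39}},"wf":[{"ksl":61,"s":70},54,{"iy":17,"l":72,"or":40,"q":41},[51,2],{"b":5,"be":89,"yex":5},{"f":97,"n":99,"o":21}]}
After op 23 (replace /hq 31): {"g":54,"hq":31,"wf":[{"ksl":61,"s":70},54,{"iy":17,"l":72,"or":40,"q":41},[51,2],{"b":5,"be":89,"yex":5},{"f":97,"n":99,"o":21}]}
After op 24 (add /zdw 42): {"g":54,"hq":31,"wf":[{"ksl":61,"s":70},54,{"iy":17,"l":72,"or":40,"q":41},[51,2],{"b":5,"be":89,"yex":5},{"f":97,"n":99,"o":21}],"zdw":42}
After op 25 (remove /wf/2/iy): {"g":54,"hq":31,"wf":[{"ksl":61,"s":70},54,{"l":72,"or":40,"q":41},[51,2],{"b":5,"be":89,"yex":5},{"f":97,"n":99,"o":21}],"zdw":42}
Value at /wf/4/b: 5

Answer: 5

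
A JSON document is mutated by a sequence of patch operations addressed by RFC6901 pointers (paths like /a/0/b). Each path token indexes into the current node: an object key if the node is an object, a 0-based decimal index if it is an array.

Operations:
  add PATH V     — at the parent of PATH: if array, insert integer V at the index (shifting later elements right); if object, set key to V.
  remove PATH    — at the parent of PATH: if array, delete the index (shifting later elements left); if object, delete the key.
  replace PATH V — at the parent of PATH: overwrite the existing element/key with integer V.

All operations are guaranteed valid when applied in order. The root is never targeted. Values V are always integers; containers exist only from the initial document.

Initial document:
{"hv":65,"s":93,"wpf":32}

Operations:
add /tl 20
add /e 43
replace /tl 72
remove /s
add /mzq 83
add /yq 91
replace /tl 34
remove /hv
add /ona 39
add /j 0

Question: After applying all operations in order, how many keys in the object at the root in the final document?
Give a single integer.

After op 1 (add /tl 20): {"hv":65,"s":93,"tl":20,"wpf":32}
After op 2 (add /e 43): {"e":43,"hv":65,"s":93,"tl":20,"wpf":32}
After op 3 (replace /tl 72): {"e":43,"hv":65,"s":93,"tl":72,"wpf":32}
After op 4 (remove /s): {"e":43,"hv":65,"tl":72,"wpf":32}
After op 5 (add /mzq 83): {"e":43,"hv":65,"mzq":83,"tl":72,"wpf":32}
After op 6 (add /yq 91): {"e":43,"hv":65,"mzq":83,"tl":72,"wpf":32,"yq":91}
After op 7 (replace /tl 34): {"e":43,"hv":65,"mzq":83,"tl":34,"wpf":32,"yq":91}
After op 8 (remove /hv): {"e":43,"mzq":83,"tl":34,"wpf":32,"yq":91}
After op 9 (add /ona 39): {"e":43,"mzq":83,"ona":39,"tl":34,"wpf":32,"yq":91}
After op 10 (add /j 0): {"e":43,"j":0,"mzq":83,"ona":39,"tl":34,"wpf":32,"yq":91}
Size at the root: 7

Answer: 7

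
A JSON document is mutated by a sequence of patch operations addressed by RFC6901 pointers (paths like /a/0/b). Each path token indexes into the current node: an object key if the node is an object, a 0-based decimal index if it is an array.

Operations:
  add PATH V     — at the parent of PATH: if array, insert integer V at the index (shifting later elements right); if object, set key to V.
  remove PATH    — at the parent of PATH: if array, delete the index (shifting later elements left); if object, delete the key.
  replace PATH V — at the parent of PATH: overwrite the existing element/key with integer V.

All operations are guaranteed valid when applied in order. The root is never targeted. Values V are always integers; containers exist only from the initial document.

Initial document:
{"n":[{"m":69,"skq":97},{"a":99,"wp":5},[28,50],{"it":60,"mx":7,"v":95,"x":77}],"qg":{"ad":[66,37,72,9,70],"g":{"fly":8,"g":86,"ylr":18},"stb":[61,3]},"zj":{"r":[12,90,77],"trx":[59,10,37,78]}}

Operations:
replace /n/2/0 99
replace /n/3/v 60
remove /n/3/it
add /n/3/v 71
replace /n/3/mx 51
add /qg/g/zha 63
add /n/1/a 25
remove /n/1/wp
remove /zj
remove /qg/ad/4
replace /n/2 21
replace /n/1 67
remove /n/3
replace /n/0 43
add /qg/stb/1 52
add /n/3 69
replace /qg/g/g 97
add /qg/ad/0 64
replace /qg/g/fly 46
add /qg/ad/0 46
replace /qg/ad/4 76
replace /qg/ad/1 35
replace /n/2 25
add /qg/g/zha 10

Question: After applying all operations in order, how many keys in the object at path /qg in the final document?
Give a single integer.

Answer: 3

Derivation:
After op 1 (replace /n/2/0 99): {"n":[{"m":69,"skq":97},{"a":99,"wp":5},[99,50],{"it":60,"mx":7,"v":95,"x":77}],"qg":{"ad":[66,37,72,9,70],"g":{"fly":8,"g":86,"ylr":18},"stb":[61,3]},"zj":{"r":[12,90,77],"trx":[59,10,37,78]}}
After op 2 (replace /n/3/v 60): {"n":[{"m":69,"skq":97},{"a":99,"wp":5},[99,50],{"it":60,"mx":7,"v":60,"x":77}],"qg":{"ad":[66,37,72,9,70],"g":{"fly":8,"g":86,"ylr":18},"stb":[61,3]},"zj":{"r":[12,90,77],"trx":[59,10,37,78]}}
After op 3 (remove /n/3/it): {"n":[{"m":69,"skq":97},{"a":99,"wp":5},[99,50],{"mx":7,"v":60,"x":77}],"qg":{"ad":[66,37,72,9,70],"g":{"fly":8,"g":86,"ylr":18},"stb":[61,3]},"zj":{"r":[12,90,77],"trx":[59,10,37,78]}}
After op 4 (add /n/3/v 71): {"n":[{"m":69,"skq":97},{"a":99,"wp":5},[99,50],{"mx":7,"v":71,"x":77}],"qg":{"ad":[66,37,72,9,70],"g":{"fly":8,"g":86,"ylr":18},"stb":[61,3]},"zj":{"r":[12,90,77],"trx":[59,10,37,78]}}
After op 5 (replace /n/3/mx 51): {"n":[{"m":69,"skq":97},{"a":99,"wp":5},[99,50],{"mx":51,"v":71,"x":77}],"qg":{"ad":[66,37,72,9,70],"g":{"fly":8,"g":86,"ylr":18},"stb":[61,3]},"zj":{"r":[12,90,77],"trx":[59,10,37,78]}}
After op 6 (add /qg/g/zha 63): {"n":[{"m":69,"skq":97},{"a":99,"wp":5},[99,50],{"mx":51,"v":71,"x":77}],"qg":{"ad":[66,37,72,9,70],"g":{"fly":8,"g":86,"ylr":18,"zha":63},"stb":[61,3]},"zj":{"r":[12,90,77],"trx":[59,10,37,78]}}
After op 7 (add /n/1/a 25): {"n":[{"m":69,"skq":97},{"a":25,"wp":5},[99,50],{"mx":51,"v":71,"x":77}],"qg":{"ad":[66,37,72,9,70],"g":{"fly":8,"g":86,"ylr":18,"zha":63},"stb":[61,3]},"zj":{"r":[12,90,77],"trx":[59,10,37,78]}}
After op 8 (remove /n/1/wp): {"n":[{"m":69,"skq":97},{"a":25},[99,50],{"mx":51,"v":71,"x":77}],"qg":{"ad":[66,37,72,9,70],"g":{"fly":8,"g":86,"ylr":18,"zha":63},"stb":[61,3]},"zj":{"r":[12,90,77],"trx":[59,10,37,78]}}
After op 9 (remove /zj): {"n":[{"m":69,"skq":97},{"a":25},[99,50],{"mx":51,"v":71,"x":77}],"qg":{"ad":[66,37,72,9,70],"g":{"fly":8,"g":86,"ylr":18,"zha":63},"stb":[61,3]}}
After op 10 (remove /qg/ad/4): {"n":[{"m":69,"skq":97},{"a":25},[99,50],{"mx":51,"v":71,"x":77}],"qg":{"ad":[66,37,72,9],"g":{"fly":8,"g":86,"ylr":18,"zha":63},"stb":[61,3]}}
After op 11 (replace /n/2 21): {"n":[{"m":69,"skq":97},{"a":25},21,{"mx":51,"v":71,"x":77}],"qg":{"ad":[66,37,72,9],"g":{"fly":8,"g":86,"ylr":18,"zha":63},"stb":[61,3]}}
After op 12 (replace /n/1 67): {"n":[{"m":69,"skq":97},67,21,{"mx":51,"v":71,"x":77}],"qg":{"ad":[66,37,72,9],"g":{"fly":8,"g":86,"ylr":18,"zha":63},"stb":[61,3]}}
After op 13 (remove /n/3): {"n":[{"m":69,"skq":97},67,21],"qg":{"ad":[66,37,72,9],"g":{"fly":8,"g":86,"ylr":18,"zha":63},"stb":[61,3]}}
After op 14 (replace /n/0 43): {"n":[43,67,21],"qg":{"ad":[66,37,72,9],"g":{"fly":8,"g":86,"ylr":18,"zha":63},"stb":[61,3]}}
After op 15 (add /qg/stb/1 52): {"n":[43,67,21],"qg":{"ad":[66,37,72,9],"g":{"fly":8,"g":86,"ylr":18,"zha":63},"stb":[61,52,3]}}
After op 16 (add /n/3 69): {"n":[43,67,21,69],"qg":{"ad":[66,37,72,9],"g":{"fly":8,"g":86,"ylr":18,"zha":63},"stb":[61,52,3]}}
After op 17 (replace /qg/g/g 97): {"n":[43,67,21,69],"qg":{"ad":[66,37,72,9],"g":{"fly":8,"g":97,"ylr":18,"zha":63},"stb":[61,52,3]}}
After op 18 (add /qg/ad/0 64): {"n":[43,67,21,69],"qg":{"ad":[64,66,37,72,9],"g":{"fly":8,"g":97,"ylr":18,"zha":63},"stb":[61,52,3]}}
After op 19 (replace /qg/g/fly 46): {"n":[43,67,21,69],"qg":{"ad":[64,66,37,72,9],"g":{"fly":46,"g":97,"ylr":18,"zha":63},"stb":[61,52,3]}}
After op 20 (add /qg/ad/0 46): {"n":[43,67,21,69],"qg":{"ad":[46,64,66,37,72,9],"g":{"fly":46,"g":97,"ylr":18,"zha":63},"stb":[61,52,3]}}
After op 21 (replace /qg/ad/4 76): {"n":[43,67,21,69],"qg":{"ad":[46,64,66,37,76,9],"g":{"fly":46,"g":97,"ylr":18,"zha":63},"stb":[61,52,3]}}
After op 22 (replace /qg/ad/1 35): {"n":[43,67,21,69],"qg":{"ad":[46,35,66,37,76,9],"g":{"fly":46,"g":97,"ylr":18,"zha":63},"stb":[61,52,3]}}
After op 23 (replace /n/2 25): {"n":[43,67,25,69],"qg":{"ad":[46,35,66,37,76,9],"g":{"fly":46,"g":97,"ylr":18,"zha":63},"stb":[61,52,3]}}
After op 24 (add /qg/g/zha 10): {"n":[43,67,25,69],"qg":{"ad":[46,35,66,37,76,9],"g":{"fly":46,"g":97,"ylr":18,"zha":10},"stb":[61,52,3]}}
Size at path /qg: 3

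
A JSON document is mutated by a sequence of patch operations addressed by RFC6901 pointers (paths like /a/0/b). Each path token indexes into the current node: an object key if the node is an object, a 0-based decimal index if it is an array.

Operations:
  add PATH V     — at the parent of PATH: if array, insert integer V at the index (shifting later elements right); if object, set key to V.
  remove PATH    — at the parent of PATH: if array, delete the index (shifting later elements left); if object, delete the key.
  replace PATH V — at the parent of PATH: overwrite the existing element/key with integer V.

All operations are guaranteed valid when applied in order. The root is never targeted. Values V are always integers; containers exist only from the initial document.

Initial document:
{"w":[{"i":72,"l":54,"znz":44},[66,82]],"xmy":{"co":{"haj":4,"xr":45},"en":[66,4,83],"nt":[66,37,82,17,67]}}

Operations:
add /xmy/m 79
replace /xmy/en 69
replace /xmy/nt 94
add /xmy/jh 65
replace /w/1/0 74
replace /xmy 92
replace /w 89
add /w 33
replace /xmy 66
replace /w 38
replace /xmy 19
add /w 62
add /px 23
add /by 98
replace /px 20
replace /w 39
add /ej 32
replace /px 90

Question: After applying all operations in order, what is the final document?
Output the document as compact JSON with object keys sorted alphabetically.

After op 1 (add /xmy/m 79): {"w":[{"i":72,"l":54,"znz":44},[66,82]],"xmy":{"co":{"haj":4,"xr":45},"en":[66,4,83],"m":79,"nt":[66,37,82,17,67]}}
After op 2 (replace /xmy/en 69): {"w":[{"i":72,"l":54,"znz":44},[66,82]],"xmy":{"co":{"haj":4,"xr":45},"en":69,"m":79,"nt":[66,37,82,17,67]}}
After op 3 (replace /xmy/nt 94): {"w":[{"i":72,"l":54,"znz":44},[66,82]],"xmy":{"co":{"haj":4,"xr":45},"en":69,"m":79,"nt":94}}
After op 4 (add /xmy/jh 65): {"w":[{"i":72,"l":54,"znz":44},[66,82]],"xmy":{"co":{"haj":4,"xr":45},"en":69,"jh":65,"m":79,"nt":94}}
After op 5 (replace /w/1/0 74): {"w":[{"i":72,"l":54,"znz":44},[74,82]],"xmy":{"co":{"haj":4,"xr":45},"en":69,"jh":65,"m":79,"nt":94}}
After op 6 (replace /xmy 92): {"w":[{"i":72,"l":54,"znz":44},[74,82]],"xmy":92}
After op 7 (replace /w 89): {"w":89,"xmy":92}
After op 8 (add /w 33): {"w":33,"xmy":92}
After op 9 (replace /xmy 66): {"w":33,"xmy":66}
After op 10 (replace /w 38): {"w":38,"xmy":66}
After op 11 (replace /xmy 19): {"w":38,"xmy":19}
After op 12 (add /w 62): {"w":62,"xmy":19}
After op 13 (add /px 23): {"px":23,"w":62,"xmy":19}
After op 14 (add /by 98): {"by":98,"px":23,"w":62,"xmy":19}
After op 15 (replace /px 20): {"by":98,"px":20,"w":62,"xmy":19}
After op 16 (replace /w 39): {"by":98,"px":20,"w":39,"xmy":19}
After op 17 (add /ej 32): {"by":98,"ej":32,"px":20,"w":39,"xmy":19}
After op 18 (replace /px 90): {"by":98,"ej":32,"px":90,"w":39,"xmy":19}

Answer: {"by":98,"ej":32,"px":90,"w":39,"xmy":19}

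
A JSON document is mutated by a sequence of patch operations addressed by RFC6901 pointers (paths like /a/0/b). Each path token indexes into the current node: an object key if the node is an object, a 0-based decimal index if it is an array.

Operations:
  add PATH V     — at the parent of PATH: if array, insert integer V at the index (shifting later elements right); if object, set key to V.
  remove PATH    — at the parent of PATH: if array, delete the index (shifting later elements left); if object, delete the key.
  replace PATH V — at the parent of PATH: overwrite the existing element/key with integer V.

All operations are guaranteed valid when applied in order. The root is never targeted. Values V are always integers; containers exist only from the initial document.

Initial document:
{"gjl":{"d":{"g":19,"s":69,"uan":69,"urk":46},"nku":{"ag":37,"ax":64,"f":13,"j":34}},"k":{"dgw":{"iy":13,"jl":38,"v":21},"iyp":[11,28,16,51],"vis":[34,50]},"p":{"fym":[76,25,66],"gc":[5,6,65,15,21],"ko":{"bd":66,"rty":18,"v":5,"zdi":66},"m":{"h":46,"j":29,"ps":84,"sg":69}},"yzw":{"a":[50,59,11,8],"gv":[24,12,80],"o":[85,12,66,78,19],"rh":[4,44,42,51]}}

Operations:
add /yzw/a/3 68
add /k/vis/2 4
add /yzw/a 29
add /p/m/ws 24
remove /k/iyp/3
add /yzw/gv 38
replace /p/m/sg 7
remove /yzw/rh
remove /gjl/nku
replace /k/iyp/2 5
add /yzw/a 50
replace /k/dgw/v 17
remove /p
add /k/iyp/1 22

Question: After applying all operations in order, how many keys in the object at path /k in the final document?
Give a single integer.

After op 1 (add /yzw/a/3 68): {"gjl":{"d":{"g":19,"s":69,"uan":69,"urk":46},"nku":{"ag":37,"ax":64,"f":13,"j":34}},"k":{"dgw":{"iy":13,"jl":38,"v":21},"iyp":[11,28,16,51],"vis":[34,50]},"p":{"fym":[76,25,66],"gc":[5,6,65,15,21],"ko":{"bd":66,"rty":18,"v":5,"zdi":66},"m":{"h":46,"j":29,"ps":84,"sg":69}},"yzw":{"a":[50,59,11,68,8],"gv":[24,12,80],"o":[85,12,66,78,19],"rh":[4,44,42,51]}}
After op 2 (add /k/vis/2 4): {"gjl":{"d":{"g":19,"s":69,"uan":69,"urk":46},"nku":{"ag":37,"ax":64,"f":13,"j":34}},"k":{"dgw":{"iy":13,"jl":38,"v":21},"iyp":[11,28,16,51],"vis":[34,50,4]},"p":{"fym":[76,25,66],"gc":[5,6,65,15,21],"ko":{"bd":66,"rty":18,"v":5,"zdi":66},"m":{"h":46,"j":29,"ps":84,"sg":69}},"yzw":{"a":[50,59,11,68,8],"gv":[24,12,80],"o":[85,12,66,78,19],"rh":[4,44,42,51]}}
After op 3 (add /yzw/a 29): {"gjl":{"d":{"g":19,"s":69,"uan":69,"urk":46},"nku":{"ag":37,"ax":64,"f":13,"j":34}},"k":{"dgw":{"iy":13,"jl":38,"v":21},"iyp":[11,28,16,51],"vis":[34,50,4]},"p":{"fym":[76,25,66],"gc":[5,6,65,15,21],"ko":{"bd":66,"rty":18,"v":5,"zdi":66},"m":{"h":46,"j":29,"ps":84,"sg":69}},"yzw":{"a":29,"gv":[24,12,80],"o":[85,12,66,78,19],"rh":[4,44,42,51]}}
After op 4 (add /p/m/ws 24): {"gjl":{"d":{"g":19,"s":69,"uan":69,"urk":46},"nku":{"ag":37,"ax":64,"f":13,"j":34}},"k":{"dgw":{"iy":13,"jl":38,"v":21},"iyp":[11,28,16,51],"vis":[34,50,4]},"p":{"fym":[76,25,66],"gc":[5,6,65,15,21],"ko":{"bd":66,"rty":18,"v":5,"zdi":66},"m":{"h":46,"j":29,"ps":84,"sg":69,"ws":24}},"yzw":{"a":29,"gv":[24,12,80],"o":[85,12,66,78,19],"rh":[4,44,42,51]}}
After op 5 (remove /k/iyp/3): {"gjl":{"d":{"g":19,"s":69,"uan":69,"urk":46},"nku":{"ag":37,"ax":64,"f":13,"j":34}},"k":{"dgw":{"iy":13,"jl":38,"v":21},"iyp":[11,28,16],"vis":[34,50,4]},"p":{"fym":[76,25,66],"gc":[5,6,65,15,21],"ko":{"bd":66,"rty":18,"v":5,"zdi":66},"m":{"h":46,"j":29,"ps":84,"sg":69,"ws":24}},"yzw":{"a":29,"gv":[24,12,80],"o":[85,12,66,78,19],"rh":[4,44,42,51]}}
After op 6 (add /yzw/gv 38): {"gjl":{"d":{"g":19,"s":69,"uan":69,"urk":46},"nku":{"ag":37,"ax":64,"f":13,"j":34}},"k":{"dgw":{"iy":13,"jl":38,"v":21},"iyp":[11,28,16],"vis":[34,50,4]},"p":{"fym":[76,25,66],"gc":[5,6,65,15,21],"ko":{"bd":66,"rty":18,"v":5,"zdi":66},"m":{"h":46,"j":29,"ps":84,"sg":69,"ws":24}},"yzw":{"a":29,"gv":38,"o":[85,12,66,78,19],"rh":[4,44,42,51]}}
After op 7 (replace /p/m/sg 7): {"gjl":{"d":{"g":19,"s":69,"uan":69,"urk":46},"nku":{"ag":37,"ax":64,"f":13,"j":34}},"k":{"dgw":{"iy":13,"jl":38,"v":21},"iyp":[11,28,16],"vis":[34,50,4]},"p":{"fym":[76,25,66],"gc":[5,6,65,15,21],"ko":{"bd":66,"rty":18,"v":5,"zdi":66},"m":{"h":46,"j":29,"ps":84,"sg":7,"ws":24}},"yzw":{"a":29,"gv":38,"o":[85,12,66,78,19],"rh":[4,44,42,51]}}
After op 8 (remove /yzw/rh): {"gjl":{"d":{"g":19,"s":69,"uan":69,"urk":46},"nku":{"ag":37,"ax":64,"f":13,"j":34}},"k":{"dgw":{"iy":13,"jl":38,"v":21},"iyp":[11,28,16],"vis":[34,50,4]},"p":{"fym":[76,25,66],"gc":[5,6,65,15,21],"ko":{"bd":66,"rty":18,"v":5,"zdi":66},"m":{"h":46,"j":29,"ps":84,"sg":7,"ws":24}},"yzw":{"a":29,"gv":38,"o":[85,12,66,78,19]}}
After op 9 (remove /gjl/nku): {"gjl":{"d":{"g":19,"s":69,"uan":69,"urk":46}},"k":{"dgw":{"iy":13,"jl":38,"v":21},"iyp":[11,28,16],"vis":[34,50,4]},"p":{"fym":[76,25,66],"gc":[5,6,65,15,21],"ko":{"bd":66,"rty":18,"v":5,"zdi":66},"m":{"h":46,"j":29,"ps":84,"sg":7,"ws":24}},"yzw":{"a":29,"gv":38,"o":[85,12,66,78,19]}}
After op 10 (replace /k/iyp/2 5): {"gjl":{"d":{"g":19,"s":69,"uan":69,"urk":46}},"k":{"dgw":{"iy":13,"jl":38,"v":21},"iyp":[11,28,5],"vis":[34,50,4]},"p":{"fym":[76,25,66],"gc":[5,6,65,15,21],"ko":{"bd":66,"rty":18,"v":5,"zdi":66},"m":{"h":46,"j":29,"ps":84,"sg":7,"ws":24}},"yzw":{"a":29,"gv":38,"o":[85,12,66,78,19]}}
After op 11 (add /yzw/a 50): {"gjl":{"d":{"g":19,"s":69,"uan":69,"urk":46}},"k":{"dgw":{"iy":13,"jl":38,"v":21},"iyp":[11,28,5],"vis":[34,50,4]},"p":{"fym":[76,25,66],"gc":[5,6,65,15,21],"ko":{"bd":66,"rty":18,"v":5,"zdi":66},"m":{"h":46,"j":29,"ps":84,"sg":7,"ws":24}},"yzw":{"a":50,"gv":38,"o":[85,12,66,78,19]}}
After op 12 (replace /k/dgw/v 17): {"gjl":{"d":{"g":19,"s":69,"uan":69,"urk":46}},"k":{"dgw":{"iy":13,"jl":38,"v":17},"iyp":[11,28,5],"vis":[34,50,4]},"p":{"fym":[76,25,66],"gc":[5,6,65,15,21],"ko":{"bd":66,"rty":18,"v":5,"zdi":66},"m":{"h":46,"j":29,"ps":84,"sg":7,"ws":24}},"yzw":{"a":50,"gv":38,"o":[85,12,66,78,19]}}
After op 13 (remove /p): {"gjl":{"d":{"g":19,"s":69,"uan":69,"urk":46}},"k":{"dgw":{"iy":13,"jl":38,"v":17},"iyp":[11,28,5],"vis":[34,50,4]},"yzw":{"a":50,"gv":38,"o":[85,12,66,78,19]}}
After op 14 (add /k/iyp/1 22): {"gjl":{"d":{"g":19,"s":69,"uan":69,"urk":46}},"k":{"dgw":{"iy":13,"jl":38,"v":17},"iyp":[11,22,28,5],"vis":[34,50,4]},"yzw":{"a":50,"gv":38,"o":[85,12,66,78,19]}}
Size at path /k: 3

Answer: 3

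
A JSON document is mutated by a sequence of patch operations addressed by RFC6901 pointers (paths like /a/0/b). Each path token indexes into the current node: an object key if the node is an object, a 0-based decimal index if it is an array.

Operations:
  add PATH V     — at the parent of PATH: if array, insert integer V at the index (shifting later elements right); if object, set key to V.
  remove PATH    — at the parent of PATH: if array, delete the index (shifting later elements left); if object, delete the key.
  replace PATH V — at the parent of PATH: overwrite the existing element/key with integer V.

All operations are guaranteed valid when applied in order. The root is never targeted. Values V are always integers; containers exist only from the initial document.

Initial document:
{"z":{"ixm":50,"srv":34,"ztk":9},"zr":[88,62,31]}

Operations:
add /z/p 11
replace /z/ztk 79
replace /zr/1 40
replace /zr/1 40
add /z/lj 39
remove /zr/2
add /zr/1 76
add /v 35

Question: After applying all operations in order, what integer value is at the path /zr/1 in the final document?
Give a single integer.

After op 1 (add /z/p 11): {"z":{"ixm":50,"p":11,"srv":34,"ztk":9},"zr":[88,62,31]}
After op 2 (replace /z/ztk 79): {"z":{"ixm":50,"p":11,"srv":34,"ztk":79},"zr":[88,62,31]}
After op 3 (replace /zr/1 40): {"z":{"ixm":50,"p":11,"srv":34,"ztk":79},"zr":[88,40,31]}
After op 4 (replace /zr/1 40): {"z":{"ixm":50,"p":11,"srv":34,"ztk":79},"zr":[88,40,31]}
After op 5 (add /z/lj 39): {"z":{"ixm":50,"lj":39,"p":11,"srv":34,"ztk":79},"zr":[88,40,31]}
After op 6 (remove /zr/2): {"z":{"ixm":50,"lj":39,"p":11,"srv":34,"ztk":79},"zr":[88,40]}
After op 7 (add /zr/1 76): {"z":{"ixm":50,"lj":39,"p":11,"srv":34,"ztk":79},"zr":[88,76,40]}
After op 8 (add /v 35): {"v":35,"z":{"ixm":50,"lj":39,"p":11,"srv":34,"ztk":79},"zr":[88,76,40]}
Value at /zr/1: 76

Answer: 76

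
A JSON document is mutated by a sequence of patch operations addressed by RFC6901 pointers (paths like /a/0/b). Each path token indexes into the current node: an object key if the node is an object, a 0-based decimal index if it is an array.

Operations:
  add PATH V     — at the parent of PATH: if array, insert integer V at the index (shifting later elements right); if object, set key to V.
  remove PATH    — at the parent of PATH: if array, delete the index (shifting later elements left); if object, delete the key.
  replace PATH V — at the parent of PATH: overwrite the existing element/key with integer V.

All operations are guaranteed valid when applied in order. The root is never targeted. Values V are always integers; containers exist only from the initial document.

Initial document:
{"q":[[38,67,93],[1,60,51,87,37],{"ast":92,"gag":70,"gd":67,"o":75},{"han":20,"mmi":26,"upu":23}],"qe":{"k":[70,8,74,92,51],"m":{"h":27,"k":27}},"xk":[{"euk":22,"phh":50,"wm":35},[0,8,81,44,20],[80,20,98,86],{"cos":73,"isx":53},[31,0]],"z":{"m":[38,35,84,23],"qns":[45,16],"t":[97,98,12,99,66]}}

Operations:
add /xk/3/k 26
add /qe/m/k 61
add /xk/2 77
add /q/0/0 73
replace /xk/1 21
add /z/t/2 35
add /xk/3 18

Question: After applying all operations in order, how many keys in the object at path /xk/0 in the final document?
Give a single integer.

Answer: 3

Derivation:
After op 1 (add /xk/3/k 26): {"q":[[38,67,93],[1,60,51,87,37],{"ast":92,"gag":70,"gd":67,"o":75},{"han":20,"mmi":26,"upu":23}],"qe":{"k":[70,8,74,92,51],"m":{"h":27,"k":27}},"xk":[{"euk":22,"phh":50,"wm":35},[0,8,81,44,20],[80,20,98,86],{"cos":73,"isx":53,"k":26},[31,0]],"z":{"m":[38,35,84,23],"qns":[45,16],"t":[97,98,12,99,66]}}
After op 2 (add /qe/m/k 61): {"q":[[38,67,93],[1,60,51,87,37],{"ast":92,"gag":70,"gd":67,"o":75},{"han":20,"mmi":26,"upu":23}],"qe":{"k":[70,8,74,92,51],"m":{"h":27,"k":61}},"xk":[{"euk":22,"phh":50,"wm":35},[0,8,81,44,20],[80,20,98,86],{"cos":73,"isx":53,"k":26},[31,0]],"z":{"m":[38,35,84,23],"qns":[45,16],"t":[97,98,12,99,66]}}
After op 3 (add /xk/2 77): {"q":[[38,67,93],[1,60,51,87,37],{"ast":92,"gag":70,"gd":67,"o":75},{"han":20,"mmi":26,"upu":23}],"qe":{"k":[70,8,74,92,51],"m":{"h":27,"k":61}},"xk":[{"euk":22,"phh":50,"wm":35},[0,8,81,44,20],77,[80,20,98,86],{"cos":73,"isx":53,"k":26},[31,0]],"z":{"m":[38,35,84,23],"qns":[45,16],"t":[97,98,12,99,66]}}
After op 4 (add /q/0/0 73): {"q":[[73,38,67,93],[1,60,51,87,37],{"ast":92,"gag":70,"gd":67,"o":75},{"han":20,"mmi":26,"upu":23}],"qe":{"k":[70,8,74,92,51],"m":{"h":27,"k":61}},"xk":[{"euk":22,"phh":50,"wm":35},[0,8,81,44,20],77,[80,20,98,86],{"cos":73,"isx":53,"k":26},[31,0]],"z":{"m":[38,35,84,23],"qns":[45,16],"t":[97,98,12,99,66]}}
After op 5 (replace /xk/1 21): {"q":[[73,38,67,93],[1,60,51,87,37],{"ast":92,"gag":70,"gd":67,"o":75},{"han":20,"mmi":26,"upu":23}],"qe":{"k":[70,8,74,92,51],"m":{"h":27,"k":61}},"xk":[{"euk":22,"phh":50,"wm":35},21,77,[80,20,98,86],{"cos":73,"isx":53,"k":26},[31,0]],"z":{"m":[38,35,84,23],"qns":[45,16],"t":[97,98,12,99,66]}}
After op 6 (add /z/t/2 35): {"q":[[73,38,67,93],[1,60,51,87,37],{"ast":92,"gag":70,"gd":67,"o":75},{"han":20,"mmi":26,"upu":23}],"qe":{"k":[70,8,74,92,51],"m":{"h":27,"k":61}},"xk":[{"euk":22,"phh":50,"wm":35},21,77,[80,20,98,86],{"cos":73,"isx":53,"k":26},[31,0]],"z":{"m":[38,35,84,23],"qns":[45,16],"t":[97,98,35,12,99,66]}}
After op 7 (add /xk/3 18): {"q":[[73,38,67,93],[1,60,51,87,37],{"ast":92,"gag":70,"gd":67,"o":75},{"han":20,"mmi":26,"upu":23}],"qe":{"k":[70,8,74,92,51],"m":{"h":27,"k":61}},"xk":[{"euk":22,"phh":50,"wm":35},21,77,18,[80,20,98,86],{"cos":73,"isx":53,"k":26},[31,0]],"z":{"m":[38,35,84,23],"qns":[45,16],"t":[97,98,35,12,99,66]}}
Size at path /xk/0: 3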